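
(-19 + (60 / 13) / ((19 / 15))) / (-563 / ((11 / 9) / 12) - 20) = 41723 / 15072928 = 0.00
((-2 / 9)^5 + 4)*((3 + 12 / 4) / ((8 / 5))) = 295205 / 19683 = 15.00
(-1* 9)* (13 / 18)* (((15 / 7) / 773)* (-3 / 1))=585 / 10822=0.05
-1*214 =-214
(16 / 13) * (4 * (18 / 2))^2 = 20736 / 13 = 1595.08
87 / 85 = 1.02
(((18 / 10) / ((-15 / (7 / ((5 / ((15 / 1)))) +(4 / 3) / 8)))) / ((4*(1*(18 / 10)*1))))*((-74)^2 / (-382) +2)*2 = 74803 / 8595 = 8.70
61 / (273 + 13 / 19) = 1159 / 5200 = 0.22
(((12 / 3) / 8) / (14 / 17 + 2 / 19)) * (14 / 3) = 2261 / 900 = 2.51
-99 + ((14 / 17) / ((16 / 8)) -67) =-2815 / 17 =-165.59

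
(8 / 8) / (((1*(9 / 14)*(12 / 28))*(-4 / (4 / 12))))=-49 / 162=-0.30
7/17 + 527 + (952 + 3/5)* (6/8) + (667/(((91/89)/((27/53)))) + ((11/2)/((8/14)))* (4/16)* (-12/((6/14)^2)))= 13941532379/9838920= 1416.98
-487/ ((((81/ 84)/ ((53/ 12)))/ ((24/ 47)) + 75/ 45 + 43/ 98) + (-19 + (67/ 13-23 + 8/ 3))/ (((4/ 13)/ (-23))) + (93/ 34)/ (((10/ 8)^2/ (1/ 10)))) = -64501689000/ 338749722391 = -0.19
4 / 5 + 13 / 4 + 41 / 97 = 8677 / 1940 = 4.47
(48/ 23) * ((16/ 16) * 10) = 480/ 23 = 20.87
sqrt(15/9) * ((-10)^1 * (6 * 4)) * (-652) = 52160 * sqrt(15) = 202014.81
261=261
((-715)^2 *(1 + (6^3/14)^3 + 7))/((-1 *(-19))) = 645399068600/6517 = 99033154.61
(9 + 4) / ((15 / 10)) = 8.67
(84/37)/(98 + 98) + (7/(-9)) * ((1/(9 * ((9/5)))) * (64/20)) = -26821/188811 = -0.14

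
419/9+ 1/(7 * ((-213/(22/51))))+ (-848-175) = -74249834/76041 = -976.44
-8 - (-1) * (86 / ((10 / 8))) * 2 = 648 / 5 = 129.60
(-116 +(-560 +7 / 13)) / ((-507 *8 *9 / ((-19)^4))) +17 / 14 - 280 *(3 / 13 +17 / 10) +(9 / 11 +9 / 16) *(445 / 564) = 8578398390775 / 4579743168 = 1873.12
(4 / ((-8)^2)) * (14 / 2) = 7 / 16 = 0.44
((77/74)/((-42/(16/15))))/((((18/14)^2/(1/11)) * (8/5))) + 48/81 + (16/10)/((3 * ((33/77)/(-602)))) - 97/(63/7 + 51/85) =-1637084239/2157840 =-758.67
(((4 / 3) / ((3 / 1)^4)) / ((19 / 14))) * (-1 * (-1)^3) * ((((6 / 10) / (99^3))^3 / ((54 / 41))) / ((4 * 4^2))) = 287 / 8435418263263940061366000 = 0.00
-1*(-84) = 84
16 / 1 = 16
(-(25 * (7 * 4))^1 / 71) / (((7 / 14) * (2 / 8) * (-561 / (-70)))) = -392000 / 39831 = -9.84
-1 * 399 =-399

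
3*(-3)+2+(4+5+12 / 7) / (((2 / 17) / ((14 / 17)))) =68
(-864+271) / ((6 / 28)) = -8302 / 3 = -2767.33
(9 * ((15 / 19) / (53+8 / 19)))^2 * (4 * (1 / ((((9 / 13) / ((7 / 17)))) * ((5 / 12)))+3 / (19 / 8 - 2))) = 2336688 / 3502765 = 0.67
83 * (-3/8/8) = -249/64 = -3.89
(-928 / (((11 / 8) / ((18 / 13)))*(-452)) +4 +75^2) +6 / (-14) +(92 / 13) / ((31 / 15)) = 5634.06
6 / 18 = 1 / 3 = 0.33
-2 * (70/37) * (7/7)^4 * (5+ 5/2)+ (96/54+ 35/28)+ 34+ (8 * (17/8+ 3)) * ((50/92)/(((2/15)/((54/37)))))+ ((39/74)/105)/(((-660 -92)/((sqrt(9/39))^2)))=101821985659/403169760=252.55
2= 2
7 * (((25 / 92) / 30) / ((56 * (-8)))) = -5 / 35328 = -0.00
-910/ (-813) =910/ 813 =1.12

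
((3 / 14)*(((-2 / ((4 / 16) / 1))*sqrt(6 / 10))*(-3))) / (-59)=-36*sqrt(15) / 2065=-0.07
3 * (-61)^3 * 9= -6128487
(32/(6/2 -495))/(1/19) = -152/123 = -1.24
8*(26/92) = 52/23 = 2.26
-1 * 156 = -156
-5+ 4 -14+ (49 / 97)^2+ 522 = 4772764 / 9409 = 507.26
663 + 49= 712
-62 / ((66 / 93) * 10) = -961 / 110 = -8.74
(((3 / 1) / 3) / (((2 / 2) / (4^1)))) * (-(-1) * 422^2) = 712336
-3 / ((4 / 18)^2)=-243 / 4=-60.75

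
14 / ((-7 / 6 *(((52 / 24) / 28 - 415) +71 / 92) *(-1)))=-0.03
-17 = -17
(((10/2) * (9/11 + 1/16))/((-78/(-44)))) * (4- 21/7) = 775/312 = 2.48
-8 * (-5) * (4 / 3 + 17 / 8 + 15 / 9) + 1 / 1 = 206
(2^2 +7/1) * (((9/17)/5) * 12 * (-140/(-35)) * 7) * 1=33264/85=391.34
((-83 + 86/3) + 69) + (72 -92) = -16/3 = -5.33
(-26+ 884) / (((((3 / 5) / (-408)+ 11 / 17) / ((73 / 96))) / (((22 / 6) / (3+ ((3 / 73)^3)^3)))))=574614061560514175459545 / 465203278168784893548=1235.19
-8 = -8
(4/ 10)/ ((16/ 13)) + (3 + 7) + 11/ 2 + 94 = 4393/ 40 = 109.82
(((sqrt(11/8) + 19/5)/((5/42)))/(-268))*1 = -399/3350 - 21*sqrt(22)/2680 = -0.16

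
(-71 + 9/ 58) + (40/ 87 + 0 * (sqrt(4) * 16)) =-12247/ 174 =-70.39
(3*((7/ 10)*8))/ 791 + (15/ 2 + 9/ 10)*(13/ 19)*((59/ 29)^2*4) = 95.18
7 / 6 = 1.17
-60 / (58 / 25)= -750 / 29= -25.86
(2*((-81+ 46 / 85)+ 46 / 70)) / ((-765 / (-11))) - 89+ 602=232460171 / 455175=510.71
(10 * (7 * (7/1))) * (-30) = -14700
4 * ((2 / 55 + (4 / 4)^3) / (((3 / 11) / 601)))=45676 / 5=9135.20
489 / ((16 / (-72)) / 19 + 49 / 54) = 501714 / 919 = 545.93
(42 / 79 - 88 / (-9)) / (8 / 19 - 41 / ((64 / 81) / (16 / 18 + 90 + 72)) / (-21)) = 31196480 / 1219232043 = 0.03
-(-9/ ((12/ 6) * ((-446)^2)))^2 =-0.00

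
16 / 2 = 8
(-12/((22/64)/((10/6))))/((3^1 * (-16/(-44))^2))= -440/3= -146.67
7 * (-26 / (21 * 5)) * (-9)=78 / 5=15.60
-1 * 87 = -87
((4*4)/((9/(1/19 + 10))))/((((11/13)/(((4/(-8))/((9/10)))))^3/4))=-3357016000/165921129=-20.23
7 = 7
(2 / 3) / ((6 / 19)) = 19 / 9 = 2.11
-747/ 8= -93.38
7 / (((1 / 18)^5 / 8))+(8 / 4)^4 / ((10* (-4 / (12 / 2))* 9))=1587237116 / 15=105815807.73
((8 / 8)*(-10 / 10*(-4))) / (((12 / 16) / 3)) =16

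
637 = 637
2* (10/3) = 20/3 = 6.67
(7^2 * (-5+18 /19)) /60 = -3773 /1140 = -3.31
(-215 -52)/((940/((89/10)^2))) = -2114907/94000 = -22.50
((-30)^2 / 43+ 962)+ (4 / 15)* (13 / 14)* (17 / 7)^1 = 31084516 / 31605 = 983.53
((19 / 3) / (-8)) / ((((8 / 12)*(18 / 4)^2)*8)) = -19 / 2592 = -0.01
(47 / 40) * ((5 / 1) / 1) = 47 / 8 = 5.88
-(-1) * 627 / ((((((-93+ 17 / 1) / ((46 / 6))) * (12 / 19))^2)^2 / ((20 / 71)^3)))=7310846125 / 801537389568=0.01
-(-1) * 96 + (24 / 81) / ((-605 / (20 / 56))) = 2195420 / 22869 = 96.00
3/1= 3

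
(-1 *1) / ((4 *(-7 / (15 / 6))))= 5 / 56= 0.09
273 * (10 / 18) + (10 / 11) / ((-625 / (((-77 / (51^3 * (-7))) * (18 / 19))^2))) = 1486768648535537 / 9802870210125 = 151.67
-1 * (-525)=525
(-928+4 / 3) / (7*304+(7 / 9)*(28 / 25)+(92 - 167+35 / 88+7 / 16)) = -0.45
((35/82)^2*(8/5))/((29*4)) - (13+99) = -10919531/97498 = -112.00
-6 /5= -1.20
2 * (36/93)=24/31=0.77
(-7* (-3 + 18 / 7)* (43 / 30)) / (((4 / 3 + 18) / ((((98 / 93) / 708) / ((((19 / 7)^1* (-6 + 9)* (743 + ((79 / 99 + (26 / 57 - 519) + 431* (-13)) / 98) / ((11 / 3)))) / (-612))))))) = -4459787871 / 130132124707175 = -0.00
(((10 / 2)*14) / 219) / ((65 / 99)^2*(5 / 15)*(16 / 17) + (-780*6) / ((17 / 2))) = -1166319 / 2008554704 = -0.00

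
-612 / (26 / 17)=-400.15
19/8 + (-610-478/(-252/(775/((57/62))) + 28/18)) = -134227277/135856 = -988.01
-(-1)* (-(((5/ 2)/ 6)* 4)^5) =-3125/ 243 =-12.86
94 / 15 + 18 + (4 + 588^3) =3049462504 / 15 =203297500.27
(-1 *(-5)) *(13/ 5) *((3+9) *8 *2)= 2496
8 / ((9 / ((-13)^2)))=1352 / 9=150.22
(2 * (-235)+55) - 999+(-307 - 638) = -2359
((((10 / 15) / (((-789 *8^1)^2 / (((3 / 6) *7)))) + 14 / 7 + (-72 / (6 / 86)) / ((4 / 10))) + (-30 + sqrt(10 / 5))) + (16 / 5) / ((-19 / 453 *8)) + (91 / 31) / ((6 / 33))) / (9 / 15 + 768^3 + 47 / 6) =-915685382248537 / 159449882089415107104 + 30 *sqrt(2) / 13589545213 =-0.00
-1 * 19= -19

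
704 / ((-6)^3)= -88 / 27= -3.26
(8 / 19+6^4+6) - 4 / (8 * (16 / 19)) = 791511 / 608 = 1301.83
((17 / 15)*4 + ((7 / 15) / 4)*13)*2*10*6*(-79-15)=-68244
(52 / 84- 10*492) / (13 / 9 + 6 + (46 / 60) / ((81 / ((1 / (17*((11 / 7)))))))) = -15647911290 / 23680937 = -660.78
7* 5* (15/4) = 525/4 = 131.25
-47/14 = -3.36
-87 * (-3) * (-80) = -20880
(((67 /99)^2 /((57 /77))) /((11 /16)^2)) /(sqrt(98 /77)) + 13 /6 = 574592 * sqrt(154) /6145227 + 13 /6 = 3.33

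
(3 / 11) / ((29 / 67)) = 201 / 319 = 0.63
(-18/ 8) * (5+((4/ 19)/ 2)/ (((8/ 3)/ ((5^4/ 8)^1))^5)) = -208569032022676635/ 40802189312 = -5111711.79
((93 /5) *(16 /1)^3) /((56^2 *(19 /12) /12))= 857088 /4655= 184.12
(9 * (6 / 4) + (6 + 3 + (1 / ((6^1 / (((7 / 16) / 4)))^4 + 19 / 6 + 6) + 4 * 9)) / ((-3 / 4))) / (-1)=12132758059819 / 260919527342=46.50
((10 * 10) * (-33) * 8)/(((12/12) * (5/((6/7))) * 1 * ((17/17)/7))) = -31680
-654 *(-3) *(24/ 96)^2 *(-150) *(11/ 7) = -809325/ 28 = -28904.46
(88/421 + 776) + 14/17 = 5561222/7157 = 777.03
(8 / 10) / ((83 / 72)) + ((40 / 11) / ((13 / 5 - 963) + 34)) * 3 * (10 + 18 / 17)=8443708 / 14977765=0.56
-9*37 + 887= 554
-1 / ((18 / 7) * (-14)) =1 / 36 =0.03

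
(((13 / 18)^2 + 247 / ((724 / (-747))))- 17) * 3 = -3977897 / 4887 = -813.98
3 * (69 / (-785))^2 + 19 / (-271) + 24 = 4000089818 / 166996975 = 23.95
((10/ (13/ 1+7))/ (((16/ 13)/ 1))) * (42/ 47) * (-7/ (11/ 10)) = -9555/ 4136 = -2.31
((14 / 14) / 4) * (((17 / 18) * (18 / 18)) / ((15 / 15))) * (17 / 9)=289 / 648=0.45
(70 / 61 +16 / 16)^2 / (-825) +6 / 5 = 3666629 / 3069825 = 1.19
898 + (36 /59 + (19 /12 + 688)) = 1124441 /708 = 1588.19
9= 9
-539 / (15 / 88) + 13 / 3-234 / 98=-774246 / 245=-3160.19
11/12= 0.92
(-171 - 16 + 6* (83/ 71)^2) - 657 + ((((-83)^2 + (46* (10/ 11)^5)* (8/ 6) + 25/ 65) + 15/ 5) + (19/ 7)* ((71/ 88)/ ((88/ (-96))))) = 2700551739834959/ 443274517686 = 6092.28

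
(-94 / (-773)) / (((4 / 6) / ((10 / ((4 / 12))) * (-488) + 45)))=-2057895 / 773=-2662.22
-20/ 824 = -5/ 206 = -0.02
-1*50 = -50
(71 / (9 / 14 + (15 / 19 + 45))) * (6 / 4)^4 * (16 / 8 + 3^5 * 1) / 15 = 4164363 / 32936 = 126.44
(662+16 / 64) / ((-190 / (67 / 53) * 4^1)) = -177483 / 161120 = -1.10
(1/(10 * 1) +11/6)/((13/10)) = 58/39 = 1.49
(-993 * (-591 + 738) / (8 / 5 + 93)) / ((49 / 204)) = -3038580 / 473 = -6424.06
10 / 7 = 1.43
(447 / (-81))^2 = 22201 / 729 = 30.45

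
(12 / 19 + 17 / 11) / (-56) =-65 / 1672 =-0.04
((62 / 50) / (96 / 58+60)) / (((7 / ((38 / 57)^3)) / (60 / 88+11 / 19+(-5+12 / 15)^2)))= 177564187 / 11035591875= 0.02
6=6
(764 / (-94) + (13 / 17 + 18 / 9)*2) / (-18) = 346 / 2397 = 0.14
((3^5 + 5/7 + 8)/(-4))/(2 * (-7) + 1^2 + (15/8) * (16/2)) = -881/28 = -31.46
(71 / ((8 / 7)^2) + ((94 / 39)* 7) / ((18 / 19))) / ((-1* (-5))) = 1621193 / 112320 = 14.43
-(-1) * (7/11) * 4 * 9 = 252/11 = 22.91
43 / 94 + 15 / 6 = 139 / 47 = 2.96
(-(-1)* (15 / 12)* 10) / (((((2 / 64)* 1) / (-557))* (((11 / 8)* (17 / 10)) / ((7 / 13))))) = -124768000 / 2431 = -51323.74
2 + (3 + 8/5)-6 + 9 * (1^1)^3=48/5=9.60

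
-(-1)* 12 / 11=12 / 11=1.09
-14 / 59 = -0.24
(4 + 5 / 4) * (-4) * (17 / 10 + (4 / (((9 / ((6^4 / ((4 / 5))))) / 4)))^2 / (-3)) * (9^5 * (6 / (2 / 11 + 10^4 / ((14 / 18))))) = 416824919176743 / 260530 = 1599911408.19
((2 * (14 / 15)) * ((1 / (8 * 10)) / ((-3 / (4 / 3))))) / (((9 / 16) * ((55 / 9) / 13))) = -1456 / 37125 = -0.04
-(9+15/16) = -159/16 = -9.94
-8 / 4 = -2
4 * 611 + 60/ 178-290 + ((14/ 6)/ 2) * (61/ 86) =98973779/ 45924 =2155.16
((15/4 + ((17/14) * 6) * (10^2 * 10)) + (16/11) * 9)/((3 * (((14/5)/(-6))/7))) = -11245935/308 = -36512.78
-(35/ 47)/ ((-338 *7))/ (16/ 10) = 25/ 127088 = 0.00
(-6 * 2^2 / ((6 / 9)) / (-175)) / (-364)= -9 / 15925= -0.00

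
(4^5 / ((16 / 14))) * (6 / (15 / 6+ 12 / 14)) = 75264 / 47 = 1601.36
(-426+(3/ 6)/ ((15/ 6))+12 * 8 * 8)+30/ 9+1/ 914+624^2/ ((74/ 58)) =154987283089/ 507270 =305532.13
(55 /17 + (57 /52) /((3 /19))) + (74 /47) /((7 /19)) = 4202917 /290836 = 14.45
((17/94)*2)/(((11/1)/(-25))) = -425/517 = -0.82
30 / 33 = 10 / 11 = 0.91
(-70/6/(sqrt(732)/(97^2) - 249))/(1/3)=658630* sqrt(183)/5488903950549+257177561305/1829634650183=0.14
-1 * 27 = -27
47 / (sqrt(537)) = 47*sqrt(537) / 537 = 2.03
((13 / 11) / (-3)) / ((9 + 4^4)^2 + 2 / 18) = -39 / 6952286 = -0.00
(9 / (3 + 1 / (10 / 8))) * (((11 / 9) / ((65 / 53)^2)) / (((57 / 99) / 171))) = 9177003 / 16055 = 571.60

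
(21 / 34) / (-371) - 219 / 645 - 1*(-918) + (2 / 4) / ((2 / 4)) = 355915979 / 387430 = 918.66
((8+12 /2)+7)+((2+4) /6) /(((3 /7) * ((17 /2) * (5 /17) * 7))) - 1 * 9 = 182 /15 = 12.13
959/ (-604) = -959/ 604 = -1.59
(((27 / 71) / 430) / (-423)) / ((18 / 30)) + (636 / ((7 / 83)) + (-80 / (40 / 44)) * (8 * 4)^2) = -165874448079 / 2008874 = -82570.86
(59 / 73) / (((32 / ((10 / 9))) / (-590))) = -87025 / 5256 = -16.56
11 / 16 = 0.69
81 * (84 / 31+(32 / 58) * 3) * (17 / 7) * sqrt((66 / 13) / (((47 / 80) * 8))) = 10806696 * sqrt(100815) / 3845023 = 892.39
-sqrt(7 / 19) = -sqrt(133) / 19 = -0.61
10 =10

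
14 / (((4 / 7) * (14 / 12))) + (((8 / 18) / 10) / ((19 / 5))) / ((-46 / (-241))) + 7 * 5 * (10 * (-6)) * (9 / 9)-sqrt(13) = -8176466 / 3933-sqrt(13) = -2082.54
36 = 36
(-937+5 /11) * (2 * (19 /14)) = -195738 /77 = -2542.05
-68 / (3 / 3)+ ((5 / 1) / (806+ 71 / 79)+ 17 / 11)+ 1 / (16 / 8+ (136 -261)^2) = -66.45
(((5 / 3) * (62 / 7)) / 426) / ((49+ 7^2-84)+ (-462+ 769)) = 0.00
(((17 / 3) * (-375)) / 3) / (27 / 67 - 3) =272.75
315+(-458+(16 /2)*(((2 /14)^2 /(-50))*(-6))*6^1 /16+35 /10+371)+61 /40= 233.03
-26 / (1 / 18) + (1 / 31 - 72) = -16739 / 31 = -539.97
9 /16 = 0.56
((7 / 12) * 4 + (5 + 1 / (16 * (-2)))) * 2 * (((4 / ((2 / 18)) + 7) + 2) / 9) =3505 / 48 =73.02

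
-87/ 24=-29/ 8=-3.62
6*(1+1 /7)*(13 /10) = 8.91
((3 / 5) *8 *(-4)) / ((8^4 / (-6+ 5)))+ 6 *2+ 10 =14083 / 640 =22.00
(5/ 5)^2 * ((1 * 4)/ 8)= 1/ 2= 0.50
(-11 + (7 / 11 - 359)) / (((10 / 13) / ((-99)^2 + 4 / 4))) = -258865919 / 55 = -4706653.07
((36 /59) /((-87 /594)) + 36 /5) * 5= 25956 /1711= 15.17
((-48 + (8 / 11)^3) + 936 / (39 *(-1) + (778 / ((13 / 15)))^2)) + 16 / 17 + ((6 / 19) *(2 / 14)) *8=-6326629537190568 / 136608605021273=-46.31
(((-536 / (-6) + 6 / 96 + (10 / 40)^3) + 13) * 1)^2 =386633569 / 36864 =10488.11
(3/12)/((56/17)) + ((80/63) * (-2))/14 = -1489/14112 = -0.11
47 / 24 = 1.96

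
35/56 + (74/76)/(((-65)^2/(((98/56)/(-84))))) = 4816463/7706400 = 0.62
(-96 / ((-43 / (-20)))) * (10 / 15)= -1280 / 43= -29.77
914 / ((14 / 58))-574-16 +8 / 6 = 67156 / 21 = 3197.90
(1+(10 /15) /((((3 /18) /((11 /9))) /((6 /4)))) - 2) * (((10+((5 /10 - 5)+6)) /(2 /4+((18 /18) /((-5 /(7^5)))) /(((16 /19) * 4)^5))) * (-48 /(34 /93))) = 290919609794560 /220611500887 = 1318.70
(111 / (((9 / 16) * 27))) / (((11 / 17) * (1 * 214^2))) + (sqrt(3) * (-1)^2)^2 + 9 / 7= 306049382 / 71407413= 4.29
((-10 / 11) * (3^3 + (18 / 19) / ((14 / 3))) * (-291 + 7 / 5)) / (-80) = -654858 / 7315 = -89.52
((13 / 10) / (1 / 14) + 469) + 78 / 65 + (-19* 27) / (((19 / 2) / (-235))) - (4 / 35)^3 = 565023836 / 42875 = 13178.40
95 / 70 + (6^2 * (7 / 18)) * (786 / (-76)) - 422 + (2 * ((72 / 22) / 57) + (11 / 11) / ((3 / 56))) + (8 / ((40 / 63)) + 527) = -309461 / 43890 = -7.05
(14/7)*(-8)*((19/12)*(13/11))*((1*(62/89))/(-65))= 4712/14685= 0.32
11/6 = 1.83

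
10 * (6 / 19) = 60 / 19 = 3.16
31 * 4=124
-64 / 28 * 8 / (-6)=64 / 21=3.05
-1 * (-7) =7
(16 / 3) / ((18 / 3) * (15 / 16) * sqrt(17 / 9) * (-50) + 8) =-8000 * sqrt(17) / 2389601 - 2048 / 7168803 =-0.01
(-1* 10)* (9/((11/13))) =-1170/11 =-106.36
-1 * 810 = -810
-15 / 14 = -1.07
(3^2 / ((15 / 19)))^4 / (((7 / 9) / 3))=285012027 / 4375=65145.61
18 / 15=6 / 5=1.20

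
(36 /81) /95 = 4 /855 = 0.00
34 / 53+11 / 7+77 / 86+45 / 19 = 3320057 / 606214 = 5.48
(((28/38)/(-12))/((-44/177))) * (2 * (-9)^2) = 33453/836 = 40.02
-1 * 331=-331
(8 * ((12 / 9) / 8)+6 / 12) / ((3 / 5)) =55 / 18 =3.06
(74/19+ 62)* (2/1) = 2504/19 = 131.79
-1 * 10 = -10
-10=-10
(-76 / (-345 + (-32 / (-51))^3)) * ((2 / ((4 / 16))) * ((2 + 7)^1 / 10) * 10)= 725866272 / 45731827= 15.87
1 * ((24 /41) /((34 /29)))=348 /697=0.50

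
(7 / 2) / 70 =1 / 20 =0.05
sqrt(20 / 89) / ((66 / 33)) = sqrt(445) / 89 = 0.24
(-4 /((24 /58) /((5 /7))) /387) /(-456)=0.00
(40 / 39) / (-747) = -40 / 29133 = -0.00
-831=-831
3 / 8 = 0.38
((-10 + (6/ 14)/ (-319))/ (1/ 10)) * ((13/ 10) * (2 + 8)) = -2903290/ 2233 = -1300.17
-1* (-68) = 68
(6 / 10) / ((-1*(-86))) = 3 / 430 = 0.01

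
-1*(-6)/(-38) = -0.16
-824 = -824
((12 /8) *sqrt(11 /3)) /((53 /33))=33 *sqrt(33) /106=1.79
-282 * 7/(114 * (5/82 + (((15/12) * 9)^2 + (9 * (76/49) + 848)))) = -10575376/603763019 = -0.02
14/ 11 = 1.27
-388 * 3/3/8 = -97/2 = -48.50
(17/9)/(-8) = -0.24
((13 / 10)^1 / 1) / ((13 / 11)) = 11 / 10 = 1.10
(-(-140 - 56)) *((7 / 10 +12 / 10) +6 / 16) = 4459 / 10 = 445.90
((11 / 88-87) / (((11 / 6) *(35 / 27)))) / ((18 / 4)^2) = -139 / 77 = -1.81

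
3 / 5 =0.60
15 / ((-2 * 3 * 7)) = -5 / 14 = -0.36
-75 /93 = -25 /31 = -0.81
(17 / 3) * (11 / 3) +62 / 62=21.78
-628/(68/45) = -7065/17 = -415.59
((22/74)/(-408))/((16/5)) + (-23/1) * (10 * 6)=-333319735/241536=-1380.00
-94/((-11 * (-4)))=-47/22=-2.14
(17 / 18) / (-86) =-17 / 1548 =-0.01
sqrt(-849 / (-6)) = sqrt(566) / 2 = 11.90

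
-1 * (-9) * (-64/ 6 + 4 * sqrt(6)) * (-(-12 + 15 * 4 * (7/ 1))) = 39168-14688 * sqrt(6) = 3189.89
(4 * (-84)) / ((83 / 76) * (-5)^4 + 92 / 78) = -995904 / 2026621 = -0.49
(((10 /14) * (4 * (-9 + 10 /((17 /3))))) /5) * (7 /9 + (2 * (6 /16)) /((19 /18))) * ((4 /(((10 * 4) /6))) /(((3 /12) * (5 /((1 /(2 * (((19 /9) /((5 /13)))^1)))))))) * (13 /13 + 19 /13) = -24041088 /36300355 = -0.66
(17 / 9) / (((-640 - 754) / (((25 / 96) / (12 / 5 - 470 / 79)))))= 9875 / 99328896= 0.00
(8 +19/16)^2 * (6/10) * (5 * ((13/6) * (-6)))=-842751/256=-3292.00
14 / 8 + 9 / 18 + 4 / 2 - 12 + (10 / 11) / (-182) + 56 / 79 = -2228805 / 316316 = -7.05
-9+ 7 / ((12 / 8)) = -13 / 3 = -4.33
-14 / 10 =-7 / 5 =-1.40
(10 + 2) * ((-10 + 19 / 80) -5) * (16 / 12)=-236.20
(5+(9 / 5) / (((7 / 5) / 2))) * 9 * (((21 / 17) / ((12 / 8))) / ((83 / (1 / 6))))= 159 / 1411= 0.11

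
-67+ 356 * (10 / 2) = 1713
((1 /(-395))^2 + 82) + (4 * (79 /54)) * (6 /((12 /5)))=407069252 /4212675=96.63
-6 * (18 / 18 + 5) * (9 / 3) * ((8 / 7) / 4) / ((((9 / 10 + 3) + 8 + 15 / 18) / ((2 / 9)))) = -720 / 1337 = -0.54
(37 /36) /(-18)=-37 /648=-0.06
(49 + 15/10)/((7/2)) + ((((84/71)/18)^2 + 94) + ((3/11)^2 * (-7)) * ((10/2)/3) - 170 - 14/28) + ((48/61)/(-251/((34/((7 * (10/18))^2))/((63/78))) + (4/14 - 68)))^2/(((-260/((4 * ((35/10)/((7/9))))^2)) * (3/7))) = -62623034558268494235892245047/995043855572627013272050470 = -62.93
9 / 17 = 0.53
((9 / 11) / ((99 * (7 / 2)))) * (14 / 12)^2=7 / 2178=0.00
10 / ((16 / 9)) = 45 / 8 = 5.62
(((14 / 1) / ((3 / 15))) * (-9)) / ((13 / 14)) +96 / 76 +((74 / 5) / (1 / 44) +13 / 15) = -93113 / 3705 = -25.13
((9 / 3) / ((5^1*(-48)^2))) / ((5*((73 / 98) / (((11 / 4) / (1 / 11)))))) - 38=-106515671 / 2803200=-38.00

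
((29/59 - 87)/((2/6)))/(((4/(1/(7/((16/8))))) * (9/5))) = -12760/1239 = -10.30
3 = 3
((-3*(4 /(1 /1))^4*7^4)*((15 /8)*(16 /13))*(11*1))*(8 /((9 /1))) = -540897280 /13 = -41607483.08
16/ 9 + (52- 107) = -479/ 9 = -53.22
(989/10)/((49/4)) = 1978/245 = 8.07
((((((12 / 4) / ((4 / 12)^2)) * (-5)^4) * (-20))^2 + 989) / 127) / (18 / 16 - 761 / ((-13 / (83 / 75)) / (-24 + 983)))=888468757714200 / 61543604497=14436.41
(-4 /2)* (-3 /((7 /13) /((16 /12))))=104 /7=14.86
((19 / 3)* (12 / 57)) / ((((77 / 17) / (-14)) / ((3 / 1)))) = -136 / 11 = -12.36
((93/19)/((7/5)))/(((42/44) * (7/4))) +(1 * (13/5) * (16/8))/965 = 65982442/31444525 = 2.10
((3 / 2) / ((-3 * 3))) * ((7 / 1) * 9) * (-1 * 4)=42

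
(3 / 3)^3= 1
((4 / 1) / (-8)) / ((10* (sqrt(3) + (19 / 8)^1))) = -38 / 845 + 16* sqrt(3) / 845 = -0.01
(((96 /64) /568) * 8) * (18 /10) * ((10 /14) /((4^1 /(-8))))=-27 /497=-0.05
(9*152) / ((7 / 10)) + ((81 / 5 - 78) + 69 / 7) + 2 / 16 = 532691 / 280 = 1902.47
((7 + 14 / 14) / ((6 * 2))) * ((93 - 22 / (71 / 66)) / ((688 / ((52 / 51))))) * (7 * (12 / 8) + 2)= 32825 / 36636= 0.90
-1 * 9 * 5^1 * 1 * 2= -90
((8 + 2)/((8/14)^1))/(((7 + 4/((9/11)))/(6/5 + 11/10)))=1449/428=3.39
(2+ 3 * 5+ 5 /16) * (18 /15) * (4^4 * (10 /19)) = 53184 /19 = 2799.16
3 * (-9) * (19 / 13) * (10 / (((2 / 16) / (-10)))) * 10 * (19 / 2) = 38988000 / 13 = 2999076.92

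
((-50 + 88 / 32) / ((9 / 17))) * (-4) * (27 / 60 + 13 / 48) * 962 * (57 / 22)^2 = 32172725403 / 19360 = 1661814.33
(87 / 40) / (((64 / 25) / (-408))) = -22185 / 64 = -346.64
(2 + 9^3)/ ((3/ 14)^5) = 393149344/ 243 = 1617898.53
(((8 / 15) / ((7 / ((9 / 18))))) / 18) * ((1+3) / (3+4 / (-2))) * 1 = 8 / 945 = 0.01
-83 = -83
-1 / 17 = -0.06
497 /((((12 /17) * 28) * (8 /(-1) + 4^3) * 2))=1207 /5376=0.22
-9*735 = -6615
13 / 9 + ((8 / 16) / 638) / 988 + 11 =141197065 / 11346192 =12.44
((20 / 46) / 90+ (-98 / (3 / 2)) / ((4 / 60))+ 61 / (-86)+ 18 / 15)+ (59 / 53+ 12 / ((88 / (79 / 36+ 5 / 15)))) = -203014416911 / 207571320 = -978.05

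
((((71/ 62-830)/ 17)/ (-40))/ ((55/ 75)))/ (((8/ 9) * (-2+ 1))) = -1387503/ 742016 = -1.87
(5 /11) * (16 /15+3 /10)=41 /66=0.62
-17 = -17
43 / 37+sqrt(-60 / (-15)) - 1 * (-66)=69.16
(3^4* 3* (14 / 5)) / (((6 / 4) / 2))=4536 / 5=907.20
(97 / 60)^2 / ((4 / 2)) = 9409 / 7200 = 1.31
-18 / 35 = -0.51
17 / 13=1.31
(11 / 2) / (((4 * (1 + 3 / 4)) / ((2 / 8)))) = 11 / 56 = 0.20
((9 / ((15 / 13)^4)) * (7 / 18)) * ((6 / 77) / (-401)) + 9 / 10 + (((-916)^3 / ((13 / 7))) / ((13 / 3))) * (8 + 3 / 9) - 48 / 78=-20023283873910946493 / 25159241250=-795861992.62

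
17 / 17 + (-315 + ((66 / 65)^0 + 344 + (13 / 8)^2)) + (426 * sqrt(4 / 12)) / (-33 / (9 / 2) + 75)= 426 * sqrt(3) / 203 + 2153 / 64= 37.28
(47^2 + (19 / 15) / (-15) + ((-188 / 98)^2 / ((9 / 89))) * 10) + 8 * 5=1411521406 / 540225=2612.84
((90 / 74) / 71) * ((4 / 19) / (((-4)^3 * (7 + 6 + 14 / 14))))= -45 / 11180512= -0.00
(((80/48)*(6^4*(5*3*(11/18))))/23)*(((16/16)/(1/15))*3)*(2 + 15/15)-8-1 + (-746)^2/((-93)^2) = 23129786525/198927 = 116272.74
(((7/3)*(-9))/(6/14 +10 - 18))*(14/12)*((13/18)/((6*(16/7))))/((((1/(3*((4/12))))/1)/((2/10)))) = 0.03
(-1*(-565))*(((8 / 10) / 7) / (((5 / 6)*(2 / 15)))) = 4068 / 7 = 581.14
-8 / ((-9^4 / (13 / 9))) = 104 / 59049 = 0.00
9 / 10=0.90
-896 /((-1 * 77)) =128 /11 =11.64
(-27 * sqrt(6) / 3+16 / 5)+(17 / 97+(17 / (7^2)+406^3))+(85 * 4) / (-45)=14313914011262 / 213885 - 9 * sqrt(6)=66923390.12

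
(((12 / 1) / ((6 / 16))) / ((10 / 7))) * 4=448 / 5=89.60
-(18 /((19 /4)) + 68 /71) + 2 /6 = -17863 /4047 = -4.41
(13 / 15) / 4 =13 / 60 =0.22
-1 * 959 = -959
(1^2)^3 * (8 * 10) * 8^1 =640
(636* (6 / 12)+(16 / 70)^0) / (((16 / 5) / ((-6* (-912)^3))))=453708034560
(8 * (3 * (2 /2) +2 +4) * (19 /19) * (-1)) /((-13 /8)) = 576 /13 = 44.31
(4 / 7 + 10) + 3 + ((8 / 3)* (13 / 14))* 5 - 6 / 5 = 2599 / 105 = 24.75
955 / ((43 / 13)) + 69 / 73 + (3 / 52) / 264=4160786051 / 14364064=289.67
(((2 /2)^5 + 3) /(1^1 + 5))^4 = 16 /81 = 0.20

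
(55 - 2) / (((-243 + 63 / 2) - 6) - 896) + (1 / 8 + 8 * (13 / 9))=1865275 / 160344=11.63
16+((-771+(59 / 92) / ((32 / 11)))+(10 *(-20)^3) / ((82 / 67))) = -7981024911 / 120704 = -66120.63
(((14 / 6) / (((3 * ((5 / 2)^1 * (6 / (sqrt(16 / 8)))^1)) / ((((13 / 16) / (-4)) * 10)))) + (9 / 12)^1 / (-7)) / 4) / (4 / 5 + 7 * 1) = -35 * sqrt(2) / 10368-5 / 1456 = -0.01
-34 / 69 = -0.49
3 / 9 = 1 / 3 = 0.33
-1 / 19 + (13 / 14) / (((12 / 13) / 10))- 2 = 12779 / 1596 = 8.01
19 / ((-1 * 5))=-19 / 5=-3.80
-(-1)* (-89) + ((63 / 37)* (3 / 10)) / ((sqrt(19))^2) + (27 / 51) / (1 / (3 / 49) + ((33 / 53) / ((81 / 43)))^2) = -178947369637307 / 2011980249460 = -88.94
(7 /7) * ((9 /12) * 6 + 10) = 29 /2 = 14.50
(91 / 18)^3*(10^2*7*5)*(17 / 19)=11209368625 / 27702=404641.13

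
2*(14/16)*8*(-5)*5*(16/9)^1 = -5600/9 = -622.22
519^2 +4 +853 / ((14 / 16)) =1892379 / 7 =270339.86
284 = 284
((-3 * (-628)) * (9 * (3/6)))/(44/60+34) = 127170/521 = 244.09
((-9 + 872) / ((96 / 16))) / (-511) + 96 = 293473 / 3066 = 95.72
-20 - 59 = -79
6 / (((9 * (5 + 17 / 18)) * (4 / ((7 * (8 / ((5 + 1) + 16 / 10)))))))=420 / 2033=0.21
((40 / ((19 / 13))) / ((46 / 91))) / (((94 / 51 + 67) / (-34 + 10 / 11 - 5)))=-505590540 / 16877377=-29.96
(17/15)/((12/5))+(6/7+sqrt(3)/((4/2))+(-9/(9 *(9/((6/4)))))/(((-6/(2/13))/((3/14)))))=sqrt(3)/2+2179/1638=2.20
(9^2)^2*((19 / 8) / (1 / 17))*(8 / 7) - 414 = 2116305 / 7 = 302329.29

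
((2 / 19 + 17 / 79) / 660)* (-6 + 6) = 0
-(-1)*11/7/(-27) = -11/189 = -0.06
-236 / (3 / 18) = -1416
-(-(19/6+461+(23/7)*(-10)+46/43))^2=-609768889129/3261636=-186951.85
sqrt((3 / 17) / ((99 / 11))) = sqrt(51) / 51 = 0.14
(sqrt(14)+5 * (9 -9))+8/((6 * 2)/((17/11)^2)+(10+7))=2312/6365+sqrt(14)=4.10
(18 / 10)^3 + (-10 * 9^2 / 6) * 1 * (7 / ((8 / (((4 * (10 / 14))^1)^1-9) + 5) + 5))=-4806729 / 46750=-102.82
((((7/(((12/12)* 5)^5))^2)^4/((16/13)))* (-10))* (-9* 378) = 127477044513/7275957614183425903320312500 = 0.00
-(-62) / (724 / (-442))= -6851 / 181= -37.85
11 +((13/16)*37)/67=12273/1072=11.45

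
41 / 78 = 0.53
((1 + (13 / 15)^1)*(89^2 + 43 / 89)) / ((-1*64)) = -411257 / 1780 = -231.04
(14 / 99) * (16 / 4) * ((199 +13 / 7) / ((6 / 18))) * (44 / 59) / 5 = 44992 / 885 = 50.84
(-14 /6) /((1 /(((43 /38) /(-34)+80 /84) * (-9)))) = 24937 /1292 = 19.30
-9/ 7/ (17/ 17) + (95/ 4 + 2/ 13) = 8233/ 364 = 22.62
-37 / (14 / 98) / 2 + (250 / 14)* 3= -1063 / 14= -75.93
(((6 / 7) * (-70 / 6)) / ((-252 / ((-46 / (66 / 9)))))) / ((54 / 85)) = -9775 / 24948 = -0.39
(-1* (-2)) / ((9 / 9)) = 2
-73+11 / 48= -3493 / 48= -72.77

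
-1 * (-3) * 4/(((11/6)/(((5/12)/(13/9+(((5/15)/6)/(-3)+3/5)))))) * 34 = 45.77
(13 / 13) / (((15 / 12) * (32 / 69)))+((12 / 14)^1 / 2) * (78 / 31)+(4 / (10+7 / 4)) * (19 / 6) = 4750313 / 1223880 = 3.88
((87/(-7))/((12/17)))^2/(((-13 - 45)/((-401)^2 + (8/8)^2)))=-673840781/784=-859490.79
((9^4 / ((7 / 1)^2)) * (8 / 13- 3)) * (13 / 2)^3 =-34373079 / 392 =-87686.43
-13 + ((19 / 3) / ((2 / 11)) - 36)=-85 / 6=-14.17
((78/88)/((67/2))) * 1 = 39/1474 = 0.03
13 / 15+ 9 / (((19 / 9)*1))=1462 / 285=5.13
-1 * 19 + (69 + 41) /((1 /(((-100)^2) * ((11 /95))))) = 2419639 /19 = 127349.42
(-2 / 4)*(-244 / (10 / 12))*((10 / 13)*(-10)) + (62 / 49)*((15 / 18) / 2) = -4302145 / 3822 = -1125.63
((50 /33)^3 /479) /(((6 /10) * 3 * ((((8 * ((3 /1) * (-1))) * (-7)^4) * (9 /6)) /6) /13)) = -4062500 /1115920503621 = -0.00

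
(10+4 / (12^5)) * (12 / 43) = 14467 / 5184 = 2.79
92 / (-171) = -92 / 171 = -0.54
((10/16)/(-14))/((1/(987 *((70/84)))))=-1175/32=-36.72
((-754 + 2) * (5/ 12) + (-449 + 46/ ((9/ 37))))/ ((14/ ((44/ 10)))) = -8107/ 45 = -180.16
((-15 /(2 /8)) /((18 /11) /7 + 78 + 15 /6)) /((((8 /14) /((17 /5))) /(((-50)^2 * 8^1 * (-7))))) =7696920000 /12433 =619071.82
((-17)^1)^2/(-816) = -17/48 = -0.35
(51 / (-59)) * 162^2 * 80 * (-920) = 1669652176.27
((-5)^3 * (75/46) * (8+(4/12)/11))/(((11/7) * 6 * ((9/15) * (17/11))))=-28984375/154836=-187.19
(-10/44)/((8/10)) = -25/88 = -0.28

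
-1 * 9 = -9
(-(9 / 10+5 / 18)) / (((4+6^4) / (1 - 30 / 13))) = 901 / 760500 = 0.00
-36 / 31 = -1.16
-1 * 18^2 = -324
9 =9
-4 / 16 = -1 / 4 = -0.25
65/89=0.73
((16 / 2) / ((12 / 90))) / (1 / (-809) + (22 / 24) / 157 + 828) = 91449360 / 1262008183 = 0.07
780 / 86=390 / 43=9.07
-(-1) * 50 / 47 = 50 / 47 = 1.06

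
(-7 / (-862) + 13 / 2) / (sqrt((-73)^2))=0.09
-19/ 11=-1.73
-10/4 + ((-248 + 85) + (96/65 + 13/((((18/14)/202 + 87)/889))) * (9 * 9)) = 57114472313/5331170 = 10713.31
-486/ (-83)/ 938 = 243/ 38927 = 0.01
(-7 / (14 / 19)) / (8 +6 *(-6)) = 19 / 56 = 0.34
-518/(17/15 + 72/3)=-7770/377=-20.61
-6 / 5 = -1.20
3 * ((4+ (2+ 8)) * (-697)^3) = -14221572666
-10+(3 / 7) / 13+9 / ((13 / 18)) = 227 / 91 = 2.49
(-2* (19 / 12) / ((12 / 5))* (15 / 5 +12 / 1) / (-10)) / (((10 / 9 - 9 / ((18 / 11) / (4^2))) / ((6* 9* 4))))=-7695 / 1564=-4.92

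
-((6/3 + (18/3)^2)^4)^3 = -9065737908494995456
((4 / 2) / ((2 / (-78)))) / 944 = -39 / 472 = -0.08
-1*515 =-515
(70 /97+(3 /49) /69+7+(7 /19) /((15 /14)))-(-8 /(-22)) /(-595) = 9399929114 /1165231221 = 8.07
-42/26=-21/13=-1.62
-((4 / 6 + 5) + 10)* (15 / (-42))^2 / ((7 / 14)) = -1175 / 294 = -4.00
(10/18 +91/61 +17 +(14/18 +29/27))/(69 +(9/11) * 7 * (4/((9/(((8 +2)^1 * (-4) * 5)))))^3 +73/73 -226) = -1135893/218632478756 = -0.00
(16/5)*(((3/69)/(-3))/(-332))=4/28635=0.00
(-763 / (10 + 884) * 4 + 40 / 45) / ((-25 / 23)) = 77878 / 33525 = 2.32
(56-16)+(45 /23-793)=-17274 /23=-751.04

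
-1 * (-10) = 10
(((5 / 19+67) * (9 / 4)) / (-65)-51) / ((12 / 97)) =-4258979 / 9880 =-431.07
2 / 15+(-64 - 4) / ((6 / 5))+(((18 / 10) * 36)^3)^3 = 118039224225889281476272 / 5859375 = 20145360934551770.71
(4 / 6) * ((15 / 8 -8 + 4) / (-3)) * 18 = 17 / 2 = 8.50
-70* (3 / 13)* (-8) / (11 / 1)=1680 / 143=11.75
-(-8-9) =17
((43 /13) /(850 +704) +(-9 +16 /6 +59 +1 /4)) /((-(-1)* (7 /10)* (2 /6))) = 10690655 /47138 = 226.79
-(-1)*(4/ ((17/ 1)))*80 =320/ 17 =18.82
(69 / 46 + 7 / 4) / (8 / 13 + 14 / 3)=507 / 824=0.62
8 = 8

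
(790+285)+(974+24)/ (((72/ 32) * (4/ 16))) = 25643/ 9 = 2849.22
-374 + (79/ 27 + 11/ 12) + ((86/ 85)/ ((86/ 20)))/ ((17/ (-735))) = -380.33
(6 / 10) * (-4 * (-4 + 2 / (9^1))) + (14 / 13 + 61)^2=9791719 / 2535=3862.61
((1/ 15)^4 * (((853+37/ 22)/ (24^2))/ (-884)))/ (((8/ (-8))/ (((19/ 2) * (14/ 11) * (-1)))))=-2500799/ 6238140480000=-0.00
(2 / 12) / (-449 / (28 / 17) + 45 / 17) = -0.00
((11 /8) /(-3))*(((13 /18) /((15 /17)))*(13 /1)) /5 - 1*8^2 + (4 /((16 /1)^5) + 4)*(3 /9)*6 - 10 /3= -16007190551 /265420800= -60.31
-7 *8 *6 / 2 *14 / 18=-392 / 3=-130.67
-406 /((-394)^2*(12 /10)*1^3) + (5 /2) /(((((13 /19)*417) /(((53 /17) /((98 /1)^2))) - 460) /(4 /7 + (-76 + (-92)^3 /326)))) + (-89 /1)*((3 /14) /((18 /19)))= -14087884124291433 /699492713091392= -20.14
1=1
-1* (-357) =357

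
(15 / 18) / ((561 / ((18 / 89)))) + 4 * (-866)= -57651347 / 16643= -3464.00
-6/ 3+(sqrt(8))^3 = -2+16* sqrt(2) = 20.63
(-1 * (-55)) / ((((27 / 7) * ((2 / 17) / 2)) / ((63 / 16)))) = 45815 / 48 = 954.48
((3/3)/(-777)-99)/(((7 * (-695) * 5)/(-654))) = -16769432/6300175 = -2.66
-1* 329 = -329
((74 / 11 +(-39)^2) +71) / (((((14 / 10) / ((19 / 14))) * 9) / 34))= 3155710 / 539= 5854.75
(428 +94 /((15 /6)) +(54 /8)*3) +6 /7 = 68139 /140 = 486.71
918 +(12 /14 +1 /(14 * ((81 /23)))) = 1042007 /1134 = 918.88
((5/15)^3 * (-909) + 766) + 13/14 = 30797/42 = 733.26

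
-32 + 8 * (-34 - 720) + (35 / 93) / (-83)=-46808051 / 7719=-6064.00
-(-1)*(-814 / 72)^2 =127.82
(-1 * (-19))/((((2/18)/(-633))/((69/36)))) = -829863/4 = -207465.75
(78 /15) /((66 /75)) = 65 /11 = 5.91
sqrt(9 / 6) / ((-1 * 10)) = -sqrt(6) / 20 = -0.12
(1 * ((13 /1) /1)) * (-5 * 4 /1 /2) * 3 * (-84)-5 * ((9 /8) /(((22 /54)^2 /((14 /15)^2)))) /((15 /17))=197995581 /6050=32726.54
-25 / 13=-1.92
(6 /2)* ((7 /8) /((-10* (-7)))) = 3 /80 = 0.04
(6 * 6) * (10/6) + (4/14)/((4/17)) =857/14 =61.21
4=4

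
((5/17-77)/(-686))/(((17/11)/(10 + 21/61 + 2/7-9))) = 4991712/42327229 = 0.12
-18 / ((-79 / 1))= 18 / 79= 0.23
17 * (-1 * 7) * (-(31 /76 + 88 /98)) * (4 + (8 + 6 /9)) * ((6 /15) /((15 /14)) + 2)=2452573 /525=4671.57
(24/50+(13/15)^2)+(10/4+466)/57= 80801/8550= 9.45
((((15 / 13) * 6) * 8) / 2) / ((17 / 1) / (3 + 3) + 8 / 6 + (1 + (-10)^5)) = -2160 / 7799597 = -0.00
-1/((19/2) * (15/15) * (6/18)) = -6/19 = -0.32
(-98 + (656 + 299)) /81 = 857 /81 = 10.58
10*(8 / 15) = 16 / 3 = 5.33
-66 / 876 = -11 / 146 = -0.08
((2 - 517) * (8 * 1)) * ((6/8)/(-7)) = 3090/7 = 441.43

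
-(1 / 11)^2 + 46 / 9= 5557 / 1089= 5.10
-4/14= -2/7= -0.29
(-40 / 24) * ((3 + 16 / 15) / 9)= -61 / 81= -0.75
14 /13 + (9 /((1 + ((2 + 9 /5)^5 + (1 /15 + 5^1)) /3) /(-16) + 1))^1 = 23052454 /45850493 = 0.50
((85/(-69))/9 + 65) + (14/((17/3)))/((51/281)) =14083934/179469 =78.48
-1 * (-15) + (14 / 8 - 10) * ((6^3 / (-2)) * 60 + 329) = 203043 / 4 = 50760.75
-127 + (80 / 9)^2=-3887 / 81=-47.99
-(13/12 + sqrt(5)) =-sqrt(5) - 13/12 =-3.32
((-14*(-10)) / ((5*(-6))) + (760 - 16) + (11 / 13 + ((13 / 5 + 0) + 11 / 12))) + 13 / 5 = 194037 / 260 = 746.30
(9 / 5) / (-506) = -9 / 2530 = -0.00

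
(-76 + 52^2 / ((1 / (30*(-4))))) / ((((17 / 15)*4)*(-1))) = 1217085 / 17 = 71593.24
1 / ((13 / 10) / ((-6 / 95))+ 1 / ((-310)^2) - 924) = -72075 / 68080843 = -0.00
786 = 786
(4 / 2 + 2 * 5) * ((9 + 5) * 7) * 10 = 11760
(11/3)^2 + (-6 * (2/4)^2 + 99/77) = 13.23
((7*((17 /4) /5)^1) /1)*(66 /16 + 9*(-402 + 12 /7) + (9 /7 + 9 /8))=-1711713 /80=-21396.41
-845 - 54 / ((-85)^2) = -6105179 / 7225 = -845.01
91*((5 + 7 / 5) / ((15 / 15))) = 2912 / 5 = 582.40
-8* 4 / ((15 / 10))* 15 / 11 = -320 / 11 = -29.09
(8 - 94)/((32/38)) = -817/8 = -102.12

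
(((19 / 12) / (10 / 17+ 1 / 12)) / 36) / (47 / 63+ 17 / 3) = 2261 / 221392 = 0.01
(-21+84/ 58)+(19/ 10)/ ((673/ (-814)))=-2132212/ 97585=-21.85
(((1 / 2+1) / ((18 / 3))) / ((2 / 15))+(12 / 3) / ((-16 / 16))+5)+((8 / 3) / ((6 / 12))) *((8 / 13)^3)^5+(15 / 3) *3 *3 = 58817094672817650289 / 1228461432338178168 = 47.88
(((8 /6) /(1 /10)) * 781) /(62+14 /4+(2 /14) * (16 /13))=5685680 /35859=158.56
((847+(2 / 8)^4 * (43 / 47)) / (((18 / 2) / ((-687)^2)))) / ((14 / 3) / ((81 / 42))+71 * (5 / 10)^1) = 1171360.86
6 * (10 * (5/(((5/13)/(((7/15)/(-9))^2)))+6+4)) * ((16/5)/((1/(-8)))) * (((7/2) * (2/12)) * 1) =-163866752/18225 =-8991.32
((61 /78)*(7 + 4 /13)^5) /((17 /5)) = 2360031859375 /492334518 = 4793.55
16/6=8/3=2.67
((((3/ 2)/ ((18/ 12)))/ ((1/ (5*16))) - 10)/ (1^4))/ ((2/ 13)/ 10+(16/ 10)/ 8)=325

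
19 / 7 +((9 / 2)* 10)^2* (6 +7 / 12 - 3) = 203251 / 28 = 7258.96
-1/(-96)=1/96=0.01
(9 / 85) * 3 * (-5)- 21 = -384 / 17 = -22.59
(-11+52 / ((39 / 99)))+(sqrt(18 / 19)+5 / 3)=3 *sqrt(38) / 19+368 / 3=123.64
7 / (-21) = -1 / 3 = -0.33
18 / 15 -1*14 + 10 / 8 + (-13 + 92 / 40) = -89 / 4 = -22.25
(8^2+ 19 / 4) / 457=0.15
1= 1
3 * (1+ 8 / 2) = 15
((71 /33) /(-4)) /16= -71 /2112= -0.03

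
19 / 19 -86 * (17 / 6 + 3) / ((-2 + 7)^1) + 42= -172 / 3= -57.33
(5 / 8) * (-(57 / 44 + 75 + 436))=-112705 / 352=-320.18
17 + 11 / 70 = 1201 / 70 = 17.16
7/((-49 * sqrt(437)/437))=-sqrt(437)/7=-2.99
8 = 8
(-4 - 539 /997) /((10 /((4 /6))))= -0.30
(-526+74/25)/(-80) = 3269/500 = 6.54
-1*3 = -3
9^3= 729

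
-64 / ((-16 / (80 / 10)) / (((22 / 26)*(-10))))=-3520 / 13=-270.77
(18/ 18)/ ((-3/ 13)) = -13/ 3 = -4.33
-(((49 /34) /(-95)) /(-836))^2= -0.00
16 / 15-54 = -794 / 15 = -52.93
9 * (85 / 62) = 765 / 62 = 12.34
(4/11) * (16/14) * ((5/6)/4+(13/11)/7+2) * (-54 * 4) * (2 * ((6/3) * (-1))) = 5060736/5929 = 853.56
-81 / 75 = -27 / 25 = -1.08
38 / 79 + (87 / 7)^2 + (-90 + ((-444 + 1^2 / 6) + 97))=-6547013 / 23226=-281.88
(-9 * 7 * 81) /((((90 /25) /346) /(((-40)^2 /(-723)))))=261576000 /241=1085377.59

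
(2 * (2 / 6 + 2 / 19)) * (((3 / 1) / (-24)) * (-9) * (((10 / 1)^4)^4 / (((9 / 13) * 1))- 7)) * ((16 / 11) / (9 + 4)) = 12999999999999993700 / 8151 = 1594896331738436.23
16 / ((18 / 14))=12.44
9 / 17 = 0.53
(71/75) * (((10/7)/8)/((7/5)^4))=8875/201684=0.04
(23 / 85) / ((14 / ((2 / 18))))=23 / 10710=0.00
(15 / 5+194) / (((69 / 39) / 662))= 1695382 / 23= 73712.26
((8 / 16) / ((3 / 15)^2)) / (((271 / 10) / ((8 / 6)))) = 500 / 813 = 0.62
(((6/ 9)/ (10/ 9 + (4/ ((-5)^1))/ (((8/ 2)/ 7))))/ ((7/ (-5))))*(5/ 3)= 250/ 91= 2.75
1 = 1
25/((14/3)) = 75/14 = 5.36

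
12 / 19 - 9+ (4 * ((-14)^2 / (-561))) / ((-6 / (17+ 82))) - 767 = -242996 / 323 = -752.31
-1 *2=-2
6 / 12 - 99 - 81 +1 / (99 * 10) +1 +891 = 352688 / 495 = 712.50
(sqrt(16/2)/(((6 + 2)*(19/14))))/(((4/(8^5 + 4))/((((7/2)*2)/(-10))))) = -401457*sqrt(2)/380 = -1494.07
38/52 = 19/26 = 0.73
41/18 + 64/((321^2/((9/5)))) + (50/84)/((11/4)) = 197984669/79341570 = 2.50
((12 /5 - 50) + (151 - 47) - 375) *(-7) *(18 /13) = 200718 /65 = 3087.97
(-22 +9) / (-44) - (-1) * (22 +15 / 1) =1641 / 44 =37.30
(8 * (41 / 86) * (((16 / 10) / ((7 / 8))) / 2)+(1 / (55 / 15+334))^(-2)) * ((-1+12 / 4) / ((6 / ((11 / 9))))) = 16988747347 / 365715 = 46453.52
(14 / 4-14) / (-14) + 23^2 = 2119 / 4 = 529.75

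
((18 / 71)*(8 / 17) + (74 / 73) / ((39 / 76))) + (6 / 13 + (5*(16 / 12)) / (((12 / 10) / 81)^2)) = 104387277509 / 3436329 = 30377.56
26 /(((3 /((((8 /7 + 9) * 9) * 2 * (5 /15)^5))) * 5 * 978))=0.00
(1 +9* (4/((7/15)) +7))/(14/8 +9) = 3952/301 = 13.13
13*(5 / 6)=65 / 6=10.83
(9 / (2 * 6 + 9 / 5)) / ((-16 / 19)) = -285 / 368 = -0.77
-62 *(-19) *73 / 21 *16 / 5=1375904 / 105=13103.85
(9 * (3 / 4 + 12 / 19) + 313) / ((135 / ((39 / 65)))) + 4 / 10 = 31573 / 17100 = 1.85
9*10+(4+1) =95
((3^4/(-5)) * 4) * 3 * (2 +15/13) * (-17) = 677484/65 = 10422.83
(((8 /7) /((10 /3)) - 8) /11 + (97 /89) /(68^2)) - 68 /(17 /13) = -8349205023 /158441360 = -52.70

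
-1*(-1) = 1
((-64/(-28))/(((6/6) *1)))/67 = 16/469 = 0.03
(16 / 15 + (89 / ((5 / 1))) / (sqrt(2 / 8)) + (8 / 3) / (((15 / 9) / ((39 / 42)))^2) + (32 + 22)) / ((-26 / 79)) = -13281559 / 47775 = -278.00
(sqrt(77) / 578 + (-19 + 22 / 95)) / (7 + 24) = -1783 / 2945 + sqrt(77) / 17918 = -0.60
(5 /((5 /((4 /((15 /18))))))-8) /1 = -16 /5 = -3.20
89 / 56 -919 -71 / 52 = -668869 / 728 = -918.78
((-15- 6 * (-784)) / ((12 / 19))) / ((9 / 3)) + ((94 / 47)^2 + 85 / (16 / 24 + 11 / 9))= 10095 / 4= 2523.75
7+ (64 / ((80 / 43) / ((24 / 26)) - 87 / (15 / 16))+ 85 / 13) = 2442304 / 190307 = 12.83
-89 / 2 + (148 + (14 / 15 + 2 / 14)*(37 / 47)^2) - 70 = 15849709 / 463890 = 34.17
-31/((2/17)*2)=-527/4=-131.75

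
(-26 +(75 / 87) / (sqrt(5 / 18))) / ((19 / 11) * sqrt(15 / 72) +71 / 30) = -13401960 / 1084547-4702500 * sqrt(3) / 31451863 +7731900 * sqrt(10) / 31451863 +815100 * sqrt(30) / 1084547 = -7.72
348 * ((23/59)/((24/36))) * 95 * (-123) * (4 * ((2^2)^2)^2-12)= -141973591320/59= -2406332056.27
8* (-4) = -32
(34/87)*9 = 102/29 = 3.52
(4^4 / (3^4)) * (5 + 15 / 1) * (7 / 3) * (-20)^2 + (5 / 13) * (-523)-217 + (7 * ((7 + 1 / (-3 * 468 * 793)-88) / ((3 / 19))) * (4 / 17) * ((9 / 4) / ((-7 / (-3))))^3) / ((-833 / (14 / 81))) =465477255047150287 / 7946296289568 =58577.89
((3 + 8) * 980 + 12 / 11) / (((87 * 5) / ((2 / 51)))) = 13952 / 14355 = 0.97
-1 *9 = -9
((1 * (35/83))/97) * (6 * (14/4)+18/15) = 777/8051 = 0.10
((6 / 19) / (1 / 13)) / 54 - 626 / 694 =-49012 / 59337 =-0.83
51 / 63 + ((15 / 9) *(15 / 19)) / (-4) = 767 / 1596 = 0.48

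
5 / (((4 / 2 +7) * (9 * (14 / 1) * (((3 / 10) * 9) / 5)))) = 125 / 15309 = 0.01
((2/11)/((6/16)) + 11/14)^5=69693216111707/21047953604832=3.31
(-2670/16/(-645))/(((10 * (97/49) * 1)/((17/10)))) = 74137/3336800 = 0.02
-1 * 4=-4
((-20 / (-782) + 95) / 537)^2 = 153388225 / 4898460121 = 0.03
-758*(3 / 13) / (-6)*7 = 2653 / 13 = 204.08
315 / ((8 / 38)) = 5985 / 4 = 1496.25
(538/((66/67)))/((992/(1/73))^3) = 18023/12531917774880768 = 0.00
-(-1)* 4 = 4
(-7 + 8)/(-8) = -1/8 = -0.12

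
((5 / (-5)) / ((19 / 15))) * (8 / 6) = -20 / 19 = -1.05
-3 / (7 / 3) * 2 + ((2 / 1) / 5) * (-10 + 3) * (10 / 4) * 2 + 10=-46 / 7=-6.57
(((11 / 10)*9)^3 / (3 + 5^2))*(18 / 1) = 8732691 / 14000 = 623.76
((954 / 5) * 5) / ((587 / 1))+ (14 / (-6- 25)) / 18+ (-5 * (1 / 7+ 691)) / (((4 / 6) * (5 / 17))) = -20202676838 / 1146411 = -17622.54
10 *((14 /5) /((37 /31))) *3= 2604 /37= 70.38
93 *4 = 372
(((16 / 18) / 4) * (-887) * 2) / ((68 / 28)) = -24836 / 153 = -162.33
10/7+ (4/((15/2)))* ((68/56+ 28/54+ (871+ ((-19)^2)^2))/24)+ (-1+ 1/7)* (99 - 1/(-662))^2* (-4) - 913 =66360787015141/1863632610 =35608.30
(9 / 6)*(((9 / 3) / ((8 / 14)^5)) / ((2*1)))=36.93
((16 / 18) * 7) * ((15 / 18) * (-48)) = -2240 / 9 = -248.89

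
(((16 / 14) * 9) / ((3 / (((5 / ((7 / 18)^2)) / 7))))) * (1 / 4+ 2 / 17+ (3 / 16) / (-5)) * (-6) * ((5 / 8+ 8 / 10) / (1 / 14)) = -18657297 / 29155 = -639.93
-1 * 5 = -5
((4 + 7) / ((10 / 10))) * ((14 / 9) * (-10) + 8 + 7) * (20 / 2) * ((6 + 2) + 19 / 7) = -13750 / 21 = -654.76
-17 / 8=-2.12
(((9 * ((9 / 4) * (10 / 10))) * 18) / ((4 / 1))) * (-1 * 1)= -729 / 8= -91.12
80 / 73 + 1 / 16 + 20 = 24713 / 1168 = 21.16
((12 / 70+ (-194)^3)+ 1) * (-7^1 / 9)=255548399 / 45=5678853.31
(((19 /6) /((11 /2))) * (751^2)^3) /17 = 3408734867504148019 /561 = 6076176234410246.02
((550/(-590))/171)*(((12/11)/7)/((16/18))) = -15/15694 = -0.00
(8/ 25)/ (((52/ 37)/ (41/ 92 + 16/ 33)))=0.21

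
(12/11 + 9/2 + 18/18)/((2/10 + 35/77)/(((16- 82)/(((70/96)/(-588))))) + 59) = 535920/4797409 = 0.11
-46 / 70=-23 / 35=-0.66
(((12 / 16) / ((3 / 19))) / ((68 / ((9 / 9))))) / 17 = 19 / 4624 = 0.00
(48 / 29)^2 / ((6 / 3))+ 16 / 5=19216 / 4205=4.57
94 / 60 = 47 / 30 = 1.57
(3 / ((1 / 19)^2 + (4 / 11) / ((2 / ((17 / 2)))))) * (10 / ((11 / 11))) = 59565 / 3074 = 19.38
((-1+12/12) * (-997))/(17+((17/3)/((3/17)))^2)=0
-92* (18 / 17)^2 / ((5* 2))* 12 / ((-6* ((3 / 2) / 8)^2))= 847872 / 1445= 586.76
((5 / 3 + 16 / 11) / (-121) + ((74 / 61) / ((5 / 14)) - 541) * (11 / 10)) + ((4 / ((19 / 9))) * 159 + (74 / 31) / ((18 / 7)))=-6223445299529 / 21519674550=-289.20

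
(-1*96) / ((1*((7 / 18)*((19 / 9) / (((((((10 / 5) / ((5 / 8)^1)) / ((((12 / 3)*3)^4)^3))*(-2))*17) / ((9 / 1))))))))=17 / 107226685440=0.00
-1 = -1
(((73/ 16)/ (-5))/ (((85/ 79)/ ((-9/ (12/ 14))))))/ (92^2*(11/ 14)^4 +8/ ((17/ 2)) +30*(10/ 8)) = 0.00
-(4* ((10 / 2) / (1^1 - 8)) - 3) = 41 / 7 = 5.86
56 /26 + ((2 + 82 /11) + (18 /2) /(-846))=11.60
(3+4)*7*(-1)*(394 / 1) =-19306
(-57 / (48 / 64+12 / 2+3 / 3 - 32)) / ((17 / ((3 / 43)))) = 684 / 70907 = 0.01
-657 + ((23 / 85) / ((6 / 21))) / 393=-43894009 / 66810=-657.00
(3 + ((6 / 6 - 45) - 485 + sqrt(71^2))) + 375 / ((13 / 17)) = 460 / 13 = 35.38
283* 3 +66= 915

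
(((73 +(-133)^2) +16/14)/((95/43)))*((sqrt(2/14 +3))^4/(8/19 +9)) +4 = 2589033644/306985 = 8433.75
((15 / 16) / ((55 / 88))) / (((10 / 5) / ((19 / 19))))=3 / 4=0.75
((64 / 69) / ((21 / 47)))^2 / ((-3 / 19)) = -171913216 / 6298803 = -27.29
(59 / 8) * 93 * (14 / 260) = 38409 / 1040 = 36.93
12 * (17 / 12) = 17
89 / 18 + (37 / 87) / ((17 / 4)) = 44765 / 8874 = 5.04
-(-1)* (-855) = -855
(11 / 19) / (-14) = -11 / 266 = -0.04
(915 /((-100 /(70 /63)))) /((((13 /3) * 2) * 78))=-61 /4056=-0.02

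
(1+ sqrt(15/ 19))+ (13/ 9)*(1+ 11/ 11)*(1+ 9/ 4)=sqrt(285)/ 19+ 187/ 18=11.28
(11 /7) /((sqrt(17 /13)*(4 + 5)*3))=0.05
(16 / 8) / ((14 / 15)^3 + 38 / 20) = 13500 / 18313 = 0.74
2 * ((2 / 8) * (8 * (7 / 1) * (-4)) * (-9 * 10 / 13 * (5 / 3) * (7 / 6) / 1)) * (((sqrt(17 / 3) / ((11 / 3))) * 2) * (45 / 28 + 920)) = 2779000 * sqrt(51) / 11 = 1804184.51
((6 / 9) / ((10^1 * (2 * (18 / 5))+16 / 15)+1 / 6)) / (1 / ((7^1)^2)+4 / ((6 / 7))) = 2940 / 1513733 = 0.00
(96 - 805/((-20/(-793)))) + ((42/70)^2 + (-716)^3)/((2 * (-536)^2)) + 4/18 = -4196642463119/129283200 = -32460.85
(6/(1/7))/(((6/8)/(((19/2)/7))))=76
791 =791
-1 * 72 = -72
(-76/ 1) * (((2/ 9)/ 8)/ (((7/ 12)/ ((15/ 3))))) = -380/ 21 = -18.10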